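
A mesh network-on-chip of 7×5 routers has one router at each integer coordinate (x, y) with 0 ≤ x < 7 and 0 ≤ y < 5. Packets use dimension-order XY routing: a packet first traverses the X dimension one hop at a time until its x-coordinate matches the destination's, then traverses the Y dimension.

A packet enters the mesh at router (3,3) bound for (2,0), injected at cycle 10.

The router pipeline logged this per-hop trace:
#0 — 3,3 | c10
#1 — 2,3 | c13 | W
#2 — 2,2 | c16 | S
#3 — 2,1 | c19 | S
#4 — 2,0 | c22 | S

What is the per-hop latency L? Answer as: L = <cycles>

Δcyc across hop 0→1: 13 − 10 = 3.
Per-hop latency L = Δcyc = 3.

L = 3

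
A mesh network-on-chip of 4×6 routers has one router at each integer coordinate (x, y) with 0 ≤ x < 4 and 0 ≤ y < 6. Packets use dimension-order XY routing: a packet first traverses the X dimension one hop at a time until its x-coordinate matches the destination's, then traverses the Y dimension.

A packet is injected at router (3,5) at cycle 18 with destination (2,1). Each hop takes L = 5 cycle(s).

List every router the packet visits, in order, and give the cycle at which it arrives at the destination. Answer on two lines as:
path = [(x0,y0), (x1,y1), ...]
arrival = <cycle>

  0. router=(3,5) cycle=18 (inject)
  1. router=(2,5) cycle=23 dir=W
  2. router=(2,4) cycle=28 dir=S
  3. router=(2,3) cycle=33 dir=S
  4. router=(2,2) cycle=38 dir=S
  5. router=(2,1) cycle=43 dir=S

path = [(3,5), (2,5), (2,4), (2,3), (2,2), (2,1)]
arrival = 43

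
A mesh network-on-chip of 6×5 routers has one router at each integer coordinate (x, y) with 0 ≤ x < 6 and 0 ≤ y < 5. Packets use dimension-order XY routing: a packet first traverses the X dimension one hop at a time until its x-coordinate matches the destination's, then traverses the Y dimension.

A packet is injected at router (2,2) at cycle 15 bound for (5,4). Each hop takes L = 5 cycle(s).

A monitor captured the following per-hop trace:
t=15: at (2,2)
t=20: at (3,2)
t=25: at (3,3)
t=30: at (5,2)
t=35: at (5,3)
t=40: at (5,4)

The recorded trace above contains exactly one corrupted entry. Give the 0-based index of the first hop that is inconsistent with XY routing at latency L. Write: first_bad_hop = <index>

[1] (+1,+0) / 5c ⇒ ok
[2] (+0,+1) / 5c ⇒ BAD: Y-move but x=3≠5

first_bad_hop = 2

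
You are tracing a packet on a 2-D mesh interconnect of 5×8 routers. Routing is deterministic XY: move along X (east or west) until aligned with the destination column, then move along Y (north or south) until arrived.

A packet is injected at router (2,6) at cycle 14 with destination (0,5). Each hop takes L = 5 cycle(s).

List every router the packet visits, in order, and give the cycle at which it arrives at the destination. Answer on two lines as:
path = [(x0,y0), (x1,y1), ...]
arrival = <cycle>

path = [(2,6), (1,6), (0,6), (0,5)]
arrival = 29

  0. router=(2,6) cycle=14 (inject)
  1. router=(1,6) cycle=19 dir=W
  2. router=(0,6) cycle=24 dir=W
  3. router=(0,5) cycle=29 dir=S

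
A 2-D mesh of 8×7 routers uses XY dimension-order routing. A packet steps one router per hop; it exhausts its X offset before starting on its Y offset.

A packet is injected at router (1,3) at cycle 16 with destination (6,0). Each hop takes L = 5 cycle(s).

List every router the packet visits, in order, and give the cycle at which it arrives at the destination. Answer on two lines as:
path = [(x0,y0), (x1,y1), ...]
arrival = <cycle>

  0. router=(1,3) cycle=16 (inject)
  1. router=(2,3) cycle=21 dir=E
  2. router=(3,3) cycle=26 dir=E
  3. router=(4,3) cycle=31 dir=E
  4. router=(5,3) cycle=36 dir=E
  5. router=(6,3) cycle=41 dir=E
  6. router=(6,2) cycle=46 dir=S
  7. router=(6,1) cycle=51 dir=S
  8. router=(6,0) cycle=56 dir=S

path = [(1,3), (2,3), (3,3), (4,3), (5,3), (6,3), (6,2), (6,1), (6,0)]
arrival = 56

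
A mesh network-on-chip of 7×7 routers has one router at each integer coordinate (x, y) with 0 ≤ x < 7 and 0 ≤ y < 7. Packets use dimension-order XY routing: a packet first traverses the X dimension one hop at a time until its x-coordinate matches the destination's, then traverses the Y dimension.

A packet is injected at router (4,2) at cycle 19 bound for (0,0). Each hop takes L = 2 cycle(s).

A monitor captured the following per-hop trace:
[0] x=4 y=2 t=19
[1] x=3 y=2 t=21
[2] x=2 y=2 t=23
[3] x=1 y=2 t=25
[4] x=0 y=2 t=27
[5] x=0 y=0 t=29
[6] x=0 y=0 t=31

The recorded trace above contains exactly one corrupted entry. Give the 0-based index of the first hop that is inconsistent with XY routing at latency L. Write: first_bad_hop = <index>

[1] (-1,+0) / 2c ⇒ ok
[2] (-1,+0) / 2c ⇒ ok
[3] (-1,+0) / 2c ⇒ ok
[4] (-1,+0) / 2c ⇒ ok
[5] (+0,-2) / 2c ⇒ BAD: non-unit step

first_bad_hop = 5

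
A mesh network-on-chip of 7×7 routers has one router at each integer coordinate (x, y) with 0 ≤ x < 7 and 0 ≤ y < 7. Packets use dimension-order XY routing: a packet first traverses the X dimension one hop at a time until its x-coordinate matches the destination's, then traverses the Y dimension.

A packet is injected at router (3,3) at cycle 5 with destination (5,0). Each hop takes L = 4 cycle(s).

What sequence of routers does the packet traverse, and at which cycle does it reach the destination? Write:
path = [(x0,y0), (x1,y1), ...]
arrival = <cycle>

path = [(3,3), (4,3), (5,3), (5,2), (5,1), (5,0)]
arrival = 25

hop 0: (3,3) @ cyc 5
hop 1: (4,3) @ cyc 9  [E]
hop 2: (5,3) @ cyc 13  [E]
hop 3: (5,2) @ cyc 17  [S]
hop 4: (5,1) @ cyc 21  [S]
hop 5: (5,0) @ cyc 25  [S]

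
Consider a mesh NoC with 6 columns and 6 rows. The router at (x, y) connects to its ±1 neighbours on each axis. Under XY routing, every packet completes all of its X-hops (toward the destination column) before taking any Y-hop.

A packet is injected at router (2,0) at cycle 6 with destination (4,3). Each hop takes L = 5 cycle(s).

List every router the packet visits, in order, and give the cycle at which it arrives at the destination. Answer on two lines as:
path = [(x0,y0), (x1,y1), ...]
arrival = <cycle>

path = [(2,0), (3,0), (4,0), (4,1), (4,2), (4,3)]
arrival = 31

src (2,0)  cyc=6
E→(3,0)  cyc=11
E→(4,0)  cyc=16
N→(4,1)  cyc=21
N→(4,2)  cyc=26
N→(4,3)  cyc=31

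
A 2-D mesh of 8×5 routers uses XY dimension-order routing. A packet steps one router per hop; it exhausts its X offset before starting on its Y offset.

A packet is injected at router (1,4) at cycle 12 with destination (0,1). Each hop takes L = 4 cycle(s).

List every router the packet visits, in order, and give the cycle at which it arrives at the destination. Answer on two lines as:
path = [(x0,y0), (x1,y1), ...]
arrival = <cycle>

path = [(1,4), (0,4), (0,3), (0,2), (0,1)]
arrival = 28

  0. router=(1,4) cycle=12 (inject)
  1. router=(0,4) cycle=16 dir=W
  2. router=(0,3) cycle=20 dir=S
  3. router=(0,2) cycle=24 dir=S
  4. router=(0,1) cycle=28 dir=S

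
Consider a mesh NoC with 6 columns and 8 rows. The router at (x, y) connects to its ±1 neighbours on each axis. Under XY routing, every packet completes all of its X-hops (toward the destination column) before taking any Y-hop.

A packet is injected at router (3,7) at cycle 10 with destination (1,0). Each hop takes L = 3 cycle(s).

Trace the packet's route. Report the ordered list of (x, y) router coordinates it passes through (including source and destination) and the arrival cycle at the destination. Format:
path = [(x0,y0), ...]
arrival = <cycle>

hop 0: (3,7) @ cyc 10
hop 1: (2,7) @ cyc 13  [W]
hop 2: (1,7) @ cyc 16  [W]
hop 3: (1,6) @ cyc 19  [S]
hop 4: (1,5) @ cyc 22  [S]
hop 5: (1,4) @ cyc 25  [S]
hop 6: (1,3) @ cyc 28  [S]
hop 7: (1,2) @ cyc 31  [S]
hop 8: (1,1) @ cyc 34  [S]
hop 9: (1,0) @ cyc 37  [S]

path = [(3,7), (2,7), (1,7), (1,6), (1,5), (1,4), (1,3), (1,2), (1,1), (1,0)]
arrival = 37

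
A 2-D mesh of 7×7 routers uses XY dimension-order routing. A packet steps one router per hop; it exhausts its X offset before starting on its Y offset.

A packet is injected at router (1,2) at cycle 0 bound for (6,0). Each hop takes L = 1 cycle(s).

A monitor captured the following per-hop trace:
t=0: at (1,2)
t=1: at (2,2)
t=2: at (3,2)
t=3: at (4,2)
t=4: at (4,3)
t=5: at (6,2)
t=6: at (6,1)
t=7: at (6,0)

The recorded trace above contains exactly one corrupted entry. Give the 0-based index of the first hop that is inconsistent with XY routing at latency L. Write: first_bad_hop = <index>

  1: Δx=+1 Δy=+0 Δt=1 [ok]
  2: Δx=+1 Δy=+0 Δt=1 [ok]
  3: Δx=+1 Δy=+0 Δt=1 [ok]
  4: Δx=+0 Δy=+1 Δt=1 [BAD: Y-move but x=4≠6]

first_bad_hop = 4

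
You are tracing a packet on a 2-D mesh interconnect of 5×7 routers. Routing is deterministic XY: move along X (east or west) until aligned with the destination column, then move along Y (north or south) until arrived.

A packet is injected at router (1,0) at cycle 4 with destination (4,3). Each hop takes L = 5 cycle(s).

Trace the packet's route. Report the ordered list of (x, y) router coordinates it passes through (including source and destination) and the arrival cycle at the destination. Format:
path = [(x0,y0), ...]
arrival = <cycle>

src (1,0)  cyc=4
E→(2,0)  cyc=9
E→(3,0)  cyc=14
E→(4,0)  cyc=19
N→(4,1)  cyc=24
N→(4,2)  cyc=29
N→(4,3)  cyc=34

path = [(1,0), (2,0), (3,0), (4,0), (4,1), (4,2), (4,3)]
arrival = 34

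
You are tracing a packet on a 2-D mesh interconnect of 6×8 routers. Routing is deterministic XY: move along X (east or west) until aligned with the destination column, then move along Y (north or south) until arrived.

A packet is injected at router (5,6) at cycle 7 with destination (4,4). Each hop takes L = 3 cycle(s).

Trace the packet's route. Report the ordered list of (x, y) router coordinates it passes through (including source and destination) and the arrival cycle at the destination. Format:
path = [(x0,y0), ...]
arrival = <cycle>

path = [(5,6), (4,6), (4,5), (4,4)]
arrival = 16

src (5,6)  cyc=7
W→(4,6)  cyc=10
S→(4,5)  cyc=13
S→(4,4)  cyc=16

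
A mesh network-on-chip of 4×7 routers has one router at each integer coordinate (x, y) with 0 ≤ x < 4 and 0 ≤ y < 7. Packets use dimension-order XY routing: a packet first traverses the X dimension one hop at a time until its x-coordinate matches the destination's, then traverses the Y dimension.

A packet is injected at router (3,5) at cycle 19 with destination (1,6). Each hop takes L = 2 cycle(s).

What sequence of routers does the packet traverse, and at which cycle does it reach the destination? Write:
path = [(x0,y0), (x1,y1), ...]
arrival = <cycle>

t=19: at (3,5)
t=21: at (2,5) after W
t=23: at (1,5) after W
t=25: at (1,6) after N

path = [(3,5), (2,5), (1,5), (1,6)]
arrival = 25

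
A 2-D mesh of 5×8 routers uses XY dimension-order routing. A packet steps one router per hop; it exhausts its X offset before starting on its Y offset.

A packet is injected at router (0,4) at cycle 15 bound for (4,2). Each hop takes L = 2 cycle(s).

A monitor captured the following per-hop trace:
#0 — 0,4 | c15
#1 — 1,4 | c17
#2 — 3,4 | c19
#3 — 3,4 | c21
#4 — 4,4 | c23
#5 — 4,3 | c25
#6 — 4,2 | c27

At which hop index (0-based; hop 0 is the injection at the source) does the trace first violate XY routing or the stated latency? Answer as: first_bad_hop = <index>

first_bad_hop = 2

[1] (+1,+0) / 2c ⇒ ok
[2] (+2,+0) / 2c ⇒ BAD: non-unit step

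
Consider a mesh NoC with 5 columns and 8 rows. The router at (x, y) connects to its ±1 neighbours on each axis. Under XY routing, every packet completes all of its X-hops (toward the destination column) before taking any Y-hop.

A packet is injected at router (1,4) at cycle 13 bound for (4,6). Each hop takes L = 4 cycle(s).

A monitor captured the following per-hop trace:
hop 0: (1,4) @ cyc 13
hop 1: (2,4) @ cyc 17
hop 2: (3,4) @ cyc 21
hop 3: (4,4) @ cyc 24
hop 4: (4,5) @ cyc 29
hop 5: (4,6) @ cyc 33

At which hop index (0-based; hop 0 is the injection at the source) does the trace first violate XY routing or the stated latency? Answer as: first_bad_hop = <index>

first_bad_hop = 3

  1: Δx=+1 Δy=+0 Δt=4 [ok]
  2: Δx=+1 Δy=+0 Δt=4 [ok]
  3: Δx=+1 Δy=+0 Δt=3 [BAD: Δcyc=3≠L]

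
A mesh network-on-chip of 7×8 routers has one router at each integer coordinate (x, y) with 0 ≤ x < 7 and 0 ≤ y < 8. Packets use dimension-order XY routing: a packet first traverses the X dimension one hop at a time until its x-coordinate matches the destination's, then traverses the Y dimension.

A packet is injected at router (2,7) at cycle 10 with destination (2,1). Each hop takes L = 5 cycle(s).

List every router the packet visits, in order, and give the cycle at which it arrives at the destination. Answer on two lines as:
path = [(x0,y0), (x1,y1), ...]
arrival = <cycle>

  0. router=(2,7) cycle=10 (inject)
  1. router=(2,6) cycle=15 dir=S
  2. router=(2,5) cycle=20 dir=S
  3. router=(2,4) cycle=25 dir=S
  4. router=(2,3) cycle=30 dir=S
  5. router=(2,2) cycle=35 dir=S
  6. router=(2,1) cycle=40 dir=S

path = [(2,7), (2,6), (2,5), (2,4), (2,3), (2,2), (2,1)]
arrival = 40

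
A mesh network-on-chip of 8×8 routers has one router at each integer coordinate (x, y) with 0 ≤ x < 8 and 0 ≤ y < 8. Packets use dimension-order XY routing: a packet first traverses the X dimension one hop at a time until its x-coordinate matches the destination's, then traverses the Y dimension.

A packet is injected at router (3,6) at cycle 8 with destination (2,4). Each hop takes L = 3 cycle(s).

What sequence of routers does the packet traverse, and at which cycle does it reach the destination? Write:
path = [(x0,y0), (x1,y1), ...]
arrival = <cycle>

path = [(3,6), (2,6), (2,5), (2,4)]
arrival = 17

[0] x=3 y=6 t=8
[1] x=2 y=6 t=11 →W
[2] x=2 y=5 t=14 →S
[3] x=2 y=4 t=17 →S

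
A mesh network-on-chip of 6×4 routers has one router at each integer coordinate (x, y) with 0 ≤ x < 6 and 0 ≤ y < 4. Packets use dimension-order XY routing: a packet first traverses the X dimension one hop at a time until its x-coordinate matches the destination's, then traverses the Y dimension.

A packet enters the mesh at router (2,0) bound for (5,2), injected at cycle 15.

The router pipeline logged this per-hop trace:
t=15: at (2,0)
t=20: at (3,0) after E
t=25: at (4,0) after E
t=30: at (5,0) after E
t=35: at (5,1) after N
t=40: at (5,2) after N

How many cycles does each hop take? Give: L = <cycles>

L = 5

Between hops 0 and 1 the cycle counter advances 20 − 15 = 5.
One hop costs L cycles, so L = 5.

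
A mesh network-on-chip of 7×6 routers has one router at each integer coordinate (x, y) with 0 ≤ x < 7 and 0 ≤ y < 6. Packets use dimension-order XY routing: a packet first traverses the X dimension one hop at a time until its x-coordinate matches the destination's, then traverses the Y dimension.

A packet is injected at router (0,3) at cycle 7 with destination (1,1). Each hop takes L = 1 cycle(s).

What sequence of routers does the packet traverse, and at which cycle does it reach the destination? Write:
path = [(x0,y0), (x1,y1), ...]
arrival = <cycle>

  0. router=(0,3) cycle=7 (inject)
  1. router=(1,3) cycle=8 dir=E
  2. router=(1,2) cycle=9 dir=S
  3. router=(1,1) cycle=10 dir=S

path = [(0,3), (1,3), (1,2), (1,1)]
arrival = 10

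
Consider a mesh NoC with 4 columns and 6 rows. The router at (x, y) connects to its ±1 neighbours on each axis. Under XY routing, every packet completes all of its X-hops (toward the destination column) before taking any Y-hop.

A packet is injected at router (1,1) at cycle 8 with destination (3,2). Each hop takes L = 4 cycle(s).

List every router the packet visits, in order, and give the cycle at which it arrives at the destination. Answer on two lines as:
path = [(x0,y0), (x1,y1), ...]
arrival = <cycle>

path = [(1,1), (2,1), (3,1), (3,2)]
arrival = 20

#0 — 1,1 | c8
#1 — 2,1 | c12 | E
#2 — 3,1 | c16 | E
#3 — 3,2 | c20 | N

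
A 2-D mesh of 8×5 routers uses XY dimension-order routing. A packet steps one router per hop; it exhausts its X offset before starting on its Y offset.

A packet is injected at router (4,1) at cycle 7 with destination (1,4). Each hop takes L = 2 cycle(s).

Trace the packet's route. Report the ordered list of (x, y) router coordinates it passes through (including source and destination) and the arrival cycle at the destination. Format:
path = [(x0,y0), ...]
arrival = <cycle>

path = [(4,1), (3,1), (2,1), (1,1), (1,2), (1,3), (1,4)]
arrival = 19

  0. router=(4,1) cycle=7 (inject)
  1. router=(3,1) cycle=9 dir=W
  2. router=(2,1) cycle=11 dir=W
  3. router=(1,1) cycle=13 dir=W
  4. router=(1,2) cycle=15 dir=N
  5. router=(1,3) cycle=17 dir=N
  6. router=(1,4) cycle=19 dir=N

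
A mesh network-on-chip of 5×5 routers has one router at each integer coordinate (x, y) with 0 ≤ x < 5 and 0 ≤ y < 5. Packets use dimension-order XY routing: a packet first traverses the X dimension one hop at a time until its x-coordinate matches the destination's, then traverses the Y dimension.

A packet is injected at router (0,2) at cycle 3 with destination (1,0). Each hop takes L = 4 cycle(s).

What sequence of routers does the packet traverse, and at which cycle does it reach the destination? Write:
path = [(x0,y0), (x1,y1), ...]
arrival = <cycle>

src (0,2)  cyc=3
E→(1,2)  cyc=7
S→(1,1)  cyc=11
S→(1,0)  cyc=15

path = [(0,2), (1,2), (1,1), (1,0)]
arrival = 15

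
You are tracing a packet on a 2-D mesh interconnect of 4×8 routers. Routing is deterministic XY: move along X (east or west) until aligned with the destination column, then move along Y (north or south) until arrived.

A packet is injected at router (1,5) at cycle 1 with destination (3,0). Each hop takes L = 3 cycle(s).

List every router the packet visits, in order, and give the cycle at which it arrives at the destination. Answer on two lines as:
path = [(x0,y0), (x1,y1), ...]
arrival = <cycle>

t=1: at (1,5)
t=4: at (2,5) after E
t=7: at (3,5) after E
t=10: at (3,4) after S
t=13: at (3,3) after S
t=16: at (3,2) after S
t=19: at (3,1) after S
t=22: at (3,0) after S

path = [(1,5), (2,5), (3,5), (3,4), (3,3), (3,2), (3,1), (3,0)]
arrival = 22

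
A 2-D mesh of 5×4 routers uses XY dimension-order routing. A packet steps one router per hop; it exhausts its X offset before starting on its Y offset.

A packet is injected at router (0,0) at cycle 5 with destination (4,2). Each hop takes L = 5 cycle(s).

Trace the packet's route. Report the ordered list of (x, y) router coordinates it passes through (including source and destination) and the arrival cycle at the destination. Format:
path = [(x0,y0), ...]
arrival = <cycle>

path = [(0,0), (1,0), (2,0), (3,0), (4,0), (4,1), (4,2)]
arrival = 35

#0 — 0,0 | c5
#1 — 1,0 | c10 | E
#2 — 2,0 | c15 | E
#3 — 3,0 | c20 | E
#4 — 4,0 | c25 | E
#5 — 4,1 | c30 | N
#6 — 4,2 | c35 | N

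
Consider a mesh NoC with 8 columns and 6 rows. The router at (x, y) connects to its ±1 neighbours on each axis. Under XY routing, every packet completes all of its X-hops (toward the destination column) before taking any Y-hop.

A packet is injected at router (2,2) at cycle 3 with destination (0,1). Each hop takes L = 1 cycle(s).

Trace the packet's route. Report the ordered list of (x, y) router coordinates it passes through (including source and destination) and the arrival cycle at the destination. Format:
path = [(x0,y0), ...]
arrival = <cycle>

path = [(2,2), (1,2), (0,2), (0,1)]
arrival = 6

[0] x=2 y=2 t=3
[1] x=1 y=2 t=4 →W
[2] x=0 y=2 t=5 →W
[3] x=0 y=1 t=6 →S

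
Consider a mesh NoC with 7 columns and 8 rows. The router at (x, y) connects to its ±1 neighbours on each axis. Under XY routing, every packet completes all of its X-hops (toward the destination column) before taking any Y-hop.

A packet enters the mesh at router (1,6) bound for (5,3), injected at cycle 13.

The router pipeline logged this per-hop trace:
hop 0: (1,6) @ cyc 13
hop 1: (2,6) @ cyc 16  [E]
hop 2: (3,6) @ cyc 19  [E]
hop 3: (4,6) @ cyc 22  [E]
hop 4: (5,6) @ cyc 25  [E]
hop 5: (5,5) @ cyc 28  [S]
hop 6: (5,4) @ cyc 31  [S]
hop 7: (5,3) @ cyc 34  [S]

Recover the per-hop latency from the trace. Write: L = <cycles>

Δcyc across hop 0→1: 16 − 13 = 3.
Per-hop latency L = Δcyc = 3.

L = 3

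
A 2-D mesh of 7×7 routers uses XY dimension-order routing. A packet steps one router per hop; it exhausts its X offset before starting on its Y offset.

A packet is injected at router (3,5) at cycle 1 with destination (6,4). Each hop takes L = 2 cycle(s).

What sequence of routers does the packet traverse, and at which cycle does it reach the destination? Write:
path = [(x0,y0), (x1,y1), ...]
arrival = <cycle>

[0] x=3 y=5 t=1
[1] x=4 y=5 t=3 →E
[2] x=5 y=5 t=5 →E
[3] x=6 y=5 t=7 →E
[4] x=6 y=4 t=9 →S

path = [(3,5), (4,5), (5,5), (6,5), (6,4)]
arrival = 9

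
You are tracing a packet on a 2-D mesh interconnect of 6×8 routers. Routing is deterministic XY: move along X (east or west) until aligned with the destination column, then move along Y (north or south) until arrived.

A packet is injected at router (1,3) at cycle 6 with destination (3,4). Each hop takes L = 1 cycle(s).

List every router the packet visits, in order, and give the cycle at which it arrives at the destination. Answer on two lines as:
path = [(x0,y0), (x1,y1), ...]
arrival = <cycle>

path = [(1,3), (2,3), (3,3), (3,4)]
arrival = 9

t=6: at (1,3)
t=7: at (2,3) after E
t=8: at (3,3) after E
t=9: at (3,4) after N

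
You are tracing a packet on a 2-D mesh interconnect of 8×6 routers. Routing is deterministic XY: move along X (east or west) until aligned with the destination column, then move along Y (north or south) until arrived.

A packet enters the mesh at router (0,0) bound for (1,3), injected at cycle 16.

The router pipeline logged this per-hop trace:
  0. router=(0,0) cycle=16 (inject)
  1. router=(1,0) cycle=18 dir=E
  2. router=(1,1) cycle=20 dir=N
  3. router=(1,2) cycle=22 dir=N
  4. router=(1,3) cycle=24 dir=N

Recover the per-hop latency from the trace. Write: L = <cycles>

L = 2

cyc[1] − cyc[0] = 18 − 16 = 2.
Each hop adds L, hence L = 2.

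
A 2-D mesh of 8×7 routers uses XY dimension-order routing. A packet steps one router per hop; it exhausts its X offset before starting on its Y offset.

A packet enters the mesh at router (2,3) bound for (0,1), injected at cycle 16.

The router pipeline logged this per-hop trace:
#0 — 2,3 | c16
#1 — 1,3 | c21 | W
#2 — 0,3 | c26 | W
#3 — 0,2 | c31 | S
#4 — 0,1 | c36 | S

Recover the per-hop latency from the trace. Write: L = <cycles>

L = 5

cyc[1] − cyc[0] = 21 − 16 = 5.
That increment is L by definition: L = 5.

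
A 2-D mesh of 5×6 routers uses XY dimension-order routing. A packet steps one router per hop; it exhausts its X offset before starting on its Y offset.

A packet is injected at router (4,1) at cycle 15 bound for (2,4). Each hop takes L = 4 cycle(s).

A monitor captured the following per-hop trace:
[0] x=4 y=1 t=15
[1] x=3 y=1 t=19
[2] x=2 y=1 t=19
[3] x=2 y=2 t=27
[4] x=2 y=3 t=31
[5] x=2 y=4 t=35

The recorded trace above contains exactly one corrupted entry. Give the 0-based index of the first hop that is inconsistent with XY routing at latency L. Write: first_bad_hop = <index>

hop 1: step (-1,+0), +4 cyc — ok
hop 2: step (-1,+0), +0 cyc — BAD: Δcyc=0≠L

first_bad_hop = 2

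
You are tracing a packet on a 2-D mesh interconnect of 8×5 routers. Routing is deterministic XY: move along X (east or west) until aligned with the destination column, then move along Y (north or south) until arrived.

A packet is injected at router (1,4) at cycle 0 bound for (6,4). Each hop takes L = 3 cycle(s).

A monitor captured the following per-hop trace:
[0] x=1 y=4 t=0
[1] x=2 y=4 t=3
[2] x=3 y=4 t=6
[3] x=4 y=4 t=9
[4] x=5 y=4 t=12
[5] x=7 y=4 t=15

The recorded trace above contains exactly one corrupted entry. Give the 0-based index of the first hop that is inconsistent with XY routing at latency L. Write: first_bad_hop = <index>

first_bad_hop = 5

  1: Δx=+1 Δy=+0 Δt=3 [ok]
  2: Δx=+1 Δy=+0 Δt=3 [ok]
  3: Δx=+1 Δy=+0 Δt=3 [ok]
  4: Δx=+1 Δy=+0 Δt=3 [ok]
  5: Δx=+2 Δy=+0 Δt=3 [BAD: non-unit step]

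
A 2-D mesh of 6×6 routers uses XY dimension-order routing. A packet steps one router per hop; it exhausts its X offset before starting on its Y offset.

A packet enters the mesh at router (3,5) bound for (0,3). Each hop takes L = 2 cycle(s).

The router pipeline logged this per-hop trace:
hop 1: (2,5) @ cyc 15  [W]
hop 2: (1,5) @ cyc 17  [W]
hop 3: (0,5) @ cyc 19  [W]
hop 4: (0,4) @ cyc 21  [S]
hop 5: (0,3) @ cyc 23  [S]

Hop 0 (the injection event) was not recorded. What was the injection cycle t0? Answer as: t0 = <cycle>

t0 = 13

The first recorded entry is hop 1 at cycle 15.
So t0 = 15 − 1·2 = 13.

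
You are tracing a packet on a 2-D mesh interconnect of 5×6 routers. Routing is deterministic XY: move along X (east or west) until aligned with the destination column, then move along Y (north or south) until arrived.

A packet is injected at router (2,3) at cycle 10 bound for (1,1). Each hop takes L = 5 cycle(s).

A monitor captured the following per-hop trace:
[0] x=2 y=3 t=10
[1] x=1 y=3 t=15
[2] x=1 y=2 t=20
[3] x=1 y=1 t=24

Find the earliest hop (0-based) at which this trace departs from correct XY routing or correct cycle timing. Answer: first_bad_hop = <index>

check 1→ d=(-1,0) cyc+5: ok
check 2→ d=(0,-1) cyc+5: ok
check 3→ d=(0,-1) cyc+4: BAD: Δcyc=4≠L

first_bad_hop = 3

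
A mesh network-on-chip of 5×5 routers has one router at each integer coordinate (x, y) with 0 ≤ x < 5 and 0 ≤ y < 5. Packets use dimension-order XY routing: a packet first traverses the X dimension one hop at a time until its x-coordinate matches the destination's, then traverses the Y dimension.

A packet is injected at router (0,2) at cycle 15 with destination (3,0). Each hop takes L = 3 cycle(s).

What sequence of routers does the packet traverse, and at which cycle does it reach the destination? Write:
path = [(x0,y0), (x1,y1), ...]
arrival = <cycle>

#0 — 0,2 | c15
#1 — 1,2 | c18 | E
#2 — 2,2 | c21 | E
#3 — 3,2 | c24 | E
#4 — 3,1 | c27 | S
#5 — 3,0 | c30 | S

path = [(0,2), (1,2), (2,2), (3,2), (3,1), (3,0)]
arrival = 30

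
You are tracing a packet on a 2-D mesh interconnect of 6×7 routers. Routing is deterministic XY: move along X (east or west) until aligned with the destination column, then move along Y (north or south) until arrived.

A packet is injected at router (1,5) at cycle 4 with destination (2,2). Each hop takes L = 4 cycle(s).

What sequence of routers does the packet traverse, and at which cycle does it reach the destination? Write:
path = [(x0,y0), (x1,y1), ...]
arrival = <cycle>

src (1,5)  cyc=4
E→(2,5)  cyc=8
S→(2,4)  cyc=12
S→(2,3)  cyc=16
S→(2,2)  cyc=20

path = [(1,5), (2,5), (2,4), (2,3), (2,2)]
arrival = 20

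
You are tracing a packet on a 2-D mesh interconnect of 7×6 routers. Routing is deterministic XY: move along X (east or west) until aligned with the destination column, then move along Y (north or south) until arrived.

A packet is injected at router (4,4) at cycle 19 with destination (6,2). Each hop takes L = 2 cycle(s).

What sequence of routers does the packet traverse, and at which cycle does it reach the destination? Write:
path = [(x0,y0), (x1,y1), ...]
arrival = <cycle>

path = [(4,4), (5,4), (6,4), (6,3), (6,2)]
arrival = 27

hop 0: (4,4) @ cyc 19
hop 1: (5,4) @ cyc 21  [E]
hop 2: (6,4) @ cyc 23  [E]
hop 3: (6,3) @ cyc 25  [S]
hop 4: (6,2) @ cyc 27  [S]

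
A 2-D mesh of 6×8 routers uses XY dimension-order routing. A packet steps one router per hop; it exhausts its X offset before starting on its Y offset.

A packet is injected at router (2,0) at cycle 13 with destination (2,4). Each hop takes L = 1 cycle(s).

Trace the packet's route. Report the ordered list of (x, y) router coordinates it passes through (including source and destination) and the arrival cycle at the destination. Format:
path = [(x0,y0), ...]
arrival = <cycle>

[0] x=2 y=0 t=13
[1] x=2 y=1 t=14 →N
[2] x=2 y=2 t=15 →N
[3] x=2 y=3 t=16 →N
[4] x=2 y=4 t=17 →N

path = [(2,0), (2,1), (2,2), (2,3), (2,4)]
arrival = 17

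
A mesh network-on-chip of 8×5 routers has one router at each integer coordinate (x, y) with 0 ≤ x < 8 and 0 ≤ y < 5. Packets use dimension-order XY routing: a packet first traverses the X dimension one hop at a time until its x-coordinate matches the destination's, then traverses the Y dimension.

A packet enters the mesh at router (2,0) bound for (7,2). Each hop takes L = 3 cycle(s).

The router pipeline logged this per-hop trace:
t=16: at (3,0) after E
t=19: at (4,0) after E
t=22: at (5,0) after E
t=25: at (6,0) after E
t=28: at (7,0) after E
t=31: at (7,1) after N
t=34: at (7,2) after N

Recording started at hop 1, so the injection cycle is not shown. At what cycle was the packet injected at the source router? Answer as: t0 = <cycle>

t0 = 13

cyc[1] = 16 and cyc[k] = t0 + k·L for every k.
t0 = cyc[1] − L = 16 − 3 = 13.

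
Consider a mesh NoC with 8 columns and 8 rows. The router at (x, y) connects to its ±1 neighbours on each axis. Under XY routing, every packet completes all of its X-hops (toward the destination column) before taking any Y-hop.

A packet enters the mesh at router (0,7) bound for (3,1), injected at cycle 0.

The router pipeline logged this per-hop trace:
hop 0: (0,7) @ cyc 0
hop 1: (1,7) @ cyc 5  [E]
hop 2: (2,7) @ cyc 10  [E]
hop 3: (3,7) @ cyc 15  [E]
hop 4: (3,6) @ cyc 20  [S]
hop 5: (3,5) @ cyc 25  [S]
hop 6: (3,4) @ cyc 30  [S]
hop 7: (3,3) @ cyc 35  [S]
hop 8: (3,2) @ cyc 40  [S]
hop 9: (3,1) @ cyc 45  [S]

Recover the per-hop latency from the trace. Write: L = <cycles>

Between hops 0 and 1 the cycle counter advances 5 − 0 = 5.
Per-hop latency L = Δcyc = 5.

L = 5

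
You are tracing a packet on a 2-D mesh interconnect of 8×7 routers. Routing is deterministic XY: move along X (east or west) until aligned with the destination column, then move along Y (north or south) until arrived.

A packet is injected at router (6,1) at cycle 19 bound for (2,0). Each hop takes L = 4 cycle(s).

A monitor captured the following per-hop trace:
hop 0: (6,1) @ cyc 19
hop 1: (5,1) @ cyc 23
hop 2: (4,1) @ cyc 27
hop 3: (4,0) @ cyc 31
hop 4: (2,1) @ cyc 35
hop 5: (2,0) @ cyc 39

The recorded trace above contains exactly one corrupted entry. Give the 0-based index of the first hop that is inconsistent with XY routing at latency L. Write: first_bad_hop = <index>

check 1→ d=(-1,0) cyc+4: ok
check 2→ d=(-1,0) cyc+4: ok
check 3→ d=(0,-1) cyc+4: BAD: Y-move but x=4≠2

first_bad_hop = 3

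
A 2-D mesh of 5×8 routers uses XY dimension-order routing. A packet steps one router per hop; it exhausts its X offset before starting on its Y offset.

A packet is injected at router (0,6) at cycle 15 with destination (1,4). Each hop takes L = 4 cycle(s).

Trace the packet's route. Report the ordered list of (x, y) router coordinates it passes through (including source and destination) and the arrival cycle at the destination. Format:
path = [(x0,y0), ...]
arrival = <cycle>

src (0,6)  cyc=15
E→(1,6)  cyc=19
S→(1,5)  cyc=23
S→(1,4)  cyc=27

path = [(0,6), (1,6), (1,5), (1,4)]
arrival = 27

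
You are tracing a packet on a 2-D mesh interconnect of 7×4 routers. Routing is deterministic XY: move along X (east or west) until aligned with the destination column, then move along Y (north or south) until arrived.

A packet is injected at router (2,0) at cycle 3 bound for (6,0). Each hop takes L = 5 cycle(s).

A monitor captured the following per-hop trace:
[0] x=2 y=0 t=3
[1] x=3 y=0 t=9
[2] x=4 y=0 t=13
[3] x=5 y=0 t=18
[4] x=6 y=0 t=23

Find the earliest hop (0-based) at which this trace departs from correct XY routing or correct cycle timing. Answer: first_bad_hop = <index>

check 1→ d=(1,0) cyc+6: BAD: Δcyc=6≠L

first_bad_hop = 1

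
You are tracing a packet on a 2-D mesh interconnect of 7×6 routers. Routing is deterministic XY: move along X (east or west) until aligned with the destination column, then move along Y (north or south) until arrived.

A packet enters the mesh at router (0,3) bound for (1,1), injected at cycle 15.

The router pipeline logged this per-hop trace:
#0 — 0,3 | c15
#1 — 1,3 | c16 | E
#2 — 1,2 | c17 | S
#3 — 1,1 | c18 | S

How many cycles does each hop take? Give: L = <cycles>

L = 1

Δcyc across hop 0→1: 16 − 15 = 1.
Per-hop latency L = Δcyc = 1.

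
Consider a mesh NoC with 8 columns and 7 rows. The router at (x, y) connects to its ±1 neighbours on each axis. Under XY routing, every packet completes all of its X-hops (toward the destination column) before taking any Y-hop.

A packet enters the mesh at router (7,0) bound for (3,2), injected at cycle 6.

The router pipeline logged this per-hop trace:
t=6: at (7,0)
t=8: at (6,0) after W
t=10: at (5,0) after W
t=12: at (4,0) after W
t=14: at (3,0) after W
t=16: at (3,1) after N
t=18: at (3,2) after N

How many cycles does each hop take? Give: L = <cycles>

From hop 0 (6) to hop 1 (8): +2 cycles.
Per-hop latency L = Δcyc = 2.

L = 2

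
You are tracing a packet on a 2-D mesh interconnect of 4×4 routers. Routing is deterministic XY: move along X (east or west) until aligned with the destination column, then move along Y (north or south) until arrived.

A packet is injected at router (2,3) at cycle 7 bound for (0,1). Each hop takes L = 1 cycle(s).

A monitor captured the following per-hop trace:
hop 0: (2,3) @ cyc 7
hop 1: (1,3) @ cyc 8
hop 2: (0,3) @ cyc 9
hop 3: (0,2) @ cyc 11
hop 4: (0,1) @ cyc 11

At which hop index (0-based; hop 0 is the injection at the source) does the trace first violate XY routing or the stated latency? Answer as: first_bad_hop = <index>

first_bad_hop = 3

hop 1: step (-1,+0), +1 cyc — ok
hop 2: step (-1,+0), +1 cyc — ok
hop 3: step (+0,-1), +2 cyc — BAD: Δcyc=2≠L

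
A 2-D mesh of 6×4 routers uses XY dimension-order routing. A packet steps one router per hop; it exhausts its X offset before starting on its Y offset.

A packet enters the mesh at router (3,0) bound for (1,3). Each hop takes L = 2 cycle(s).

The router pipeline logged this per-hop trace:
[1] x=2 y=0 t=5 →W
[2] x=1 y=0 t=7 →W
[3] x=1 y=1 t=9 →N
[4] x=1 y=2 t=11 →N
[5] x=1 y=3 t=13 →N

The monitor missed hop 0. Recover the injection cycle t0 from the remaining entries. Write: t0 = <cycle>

t0 = 3

cyc[1] = 5 and cyc[k] = t0 + k·L for every k.
Subtract one hop: t0 = 5 − 2 = 3.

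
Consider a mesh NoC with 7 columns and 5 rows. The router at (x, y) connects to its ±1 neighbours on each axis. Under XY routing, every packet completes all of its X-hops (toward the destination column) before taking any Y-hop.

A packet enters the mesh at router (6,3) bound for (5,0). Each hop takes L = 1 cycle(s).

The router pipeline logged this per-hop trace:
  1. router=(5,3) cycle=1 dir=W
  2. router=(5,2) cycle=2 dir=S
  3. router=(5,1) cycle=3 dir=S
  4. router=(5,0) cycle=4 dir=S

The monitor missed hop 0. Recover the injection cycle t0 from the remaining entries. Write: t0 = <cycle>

t0 = 0

Hop 1 reached at cycle 1; hop k is at t0 + k·L.
Subtract one hop: t0 = 1 − 1 = 0.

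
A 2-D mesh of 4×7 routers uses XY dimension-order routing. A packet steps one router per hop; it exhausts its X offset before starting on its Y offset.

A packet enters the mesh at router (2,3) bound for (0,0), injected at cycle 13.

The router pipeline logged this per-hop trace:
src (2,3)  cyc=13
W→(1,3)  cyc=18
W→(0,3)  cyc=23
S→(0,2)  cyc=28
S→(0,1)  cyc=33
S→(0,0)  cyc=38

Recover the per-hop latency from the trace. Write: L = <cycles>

L = 5

Δcyc across hop 0→1: 18 − 13 = 5.
One hop costs L cycles, so L = 5.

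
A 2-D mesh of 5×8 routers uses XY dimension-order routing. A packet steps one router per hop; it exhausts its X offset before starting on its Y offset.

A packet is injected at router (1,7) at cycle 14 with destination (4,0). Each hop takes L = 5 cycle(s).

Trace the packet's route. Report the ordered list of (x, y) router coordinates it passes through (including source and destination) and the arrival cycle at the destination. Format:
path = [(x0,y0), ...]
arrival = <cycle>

  0. router=(1,7) cycle=14 (inject)
  1. router=(2,7) cycle=19 dir=E
  2. router=(3,7) cycle=24 dir=E
  3. router=(4,7) cycle=29 dir=E
  4. router=(4,6) cycle=34 dir=S
  5. router=(4,5) cycle=39 dir=S
  6. router=(4,4) cycle=44 dir=S
  7. router=(4,3) cycle=49 dir=S
  8. router=(4,2) cycle=54 dir=S
  9. router=(4,1) cycle=59 dir=S
  10. router=(4,0) cycle=64 dir=S

path = [(1,7), (2,7), (3,7), (4,7), (4,6), (4,5), (4,4), (4,3), (4,2), (4,1), (4,0)]
arrival = 64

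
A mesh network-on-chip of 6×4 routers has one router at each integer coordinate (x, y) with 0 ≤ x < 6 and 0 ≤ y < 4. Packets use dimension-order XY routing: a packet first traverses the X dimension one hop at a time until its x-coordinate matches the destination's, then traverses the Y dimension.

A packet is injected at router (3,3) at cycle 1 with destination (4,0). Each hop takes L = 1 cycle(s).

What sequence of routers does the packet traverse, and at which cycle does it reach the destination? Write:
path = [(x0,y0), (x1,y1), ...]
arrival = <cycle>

path = [(3,3), (4,3), (4,2), (4,1), (4,0)]
arrival = 5

#0 — 3,3 | c1
#1 — 4,3 | c2 | E
#2 — 4,2 | c3 | S
#3 — 4,1 | c4 | S
#4 — 4,0 | c5 | S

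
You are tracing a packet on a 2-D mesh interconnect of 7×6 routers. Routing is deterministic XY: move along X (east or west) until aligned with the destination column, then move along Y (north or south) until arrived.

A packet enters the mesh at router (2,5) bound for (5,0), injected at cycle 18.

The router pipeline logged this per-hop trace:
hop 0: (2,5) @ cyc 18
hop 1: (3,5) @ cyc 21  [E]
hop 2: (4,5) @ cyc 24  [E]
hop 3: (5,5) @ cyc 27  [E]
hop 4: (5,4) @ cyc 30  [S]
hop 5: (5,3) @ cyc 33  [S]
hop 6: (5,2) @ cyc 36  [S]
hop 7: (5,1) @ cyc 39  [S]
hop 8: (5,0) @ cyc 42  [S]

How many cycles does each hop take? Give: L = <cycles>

L = 3

From hop 0 (18) to hop 1 (21): +3 cycles.
That increment is L by definition: L = 3.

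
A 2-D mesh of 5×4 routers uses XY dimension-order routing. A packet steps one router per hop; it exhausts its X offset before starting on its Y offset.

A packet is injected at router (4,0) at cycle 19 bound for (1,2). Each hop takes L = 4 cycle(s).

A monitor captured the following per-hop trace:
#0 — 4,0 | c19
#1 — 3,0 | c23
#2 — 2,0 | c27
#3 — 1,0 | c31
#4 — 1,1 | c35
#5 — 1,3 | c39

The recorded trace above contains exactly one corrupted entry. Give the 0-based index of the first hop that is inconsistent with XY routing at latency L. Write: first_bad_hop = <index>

first_bad_hop = 5

hop 1: step (-1,+0), +4 cyc — ok
hop 2: step (-1,+0), +4 cyc — ok
hop 3: step (-1,+0), +4 cyc — ok
hop 4: step (+0,+1), +4 cyc — ok
hop 5: step (+0,+2), +4 cyc — BAD: non-unit step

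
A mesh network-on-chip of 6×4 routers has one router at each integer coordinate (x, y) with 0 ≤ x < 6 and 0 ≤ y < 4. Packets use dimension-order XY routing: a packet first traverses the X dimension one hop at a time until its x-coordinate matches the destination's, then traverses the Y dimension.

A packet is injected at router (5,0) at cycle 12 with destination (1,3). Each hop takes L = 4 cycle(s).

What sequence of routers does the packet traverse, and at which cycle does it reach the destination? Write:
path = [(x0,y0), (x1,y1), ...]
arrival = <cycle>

path = [(5,0), (4,0), (3,0), (2,0), (1,0), (1,1), (1,2), (1,3)]
arrival = 40

t=12: at (5,0)
t=16: at (4,0) after W
t=20: at (3,0) after W
t=24: at (2,0) after W
t=28: at (1,0) after W
t=32: at (1,1) after N
t=36: at (1,2) after N
t=40: at (1,3) after N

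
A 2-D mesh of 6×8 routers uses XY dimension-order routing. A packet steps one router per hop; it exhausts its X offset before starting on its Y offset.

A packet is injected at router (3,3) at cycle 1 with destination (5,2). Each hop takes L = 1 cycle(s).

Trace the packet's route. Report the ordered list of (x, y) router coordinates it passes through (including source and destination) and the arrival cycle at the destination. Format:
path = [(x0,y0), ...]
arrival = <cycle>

path = [(3,3), (4,3), (5,3), (5,2)]
arrival = 4

src (3,3)  cyc=1
E→(4,3)  cyc=2
E→(5,3)  cyc=3
S→(5,2)  cyc=4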